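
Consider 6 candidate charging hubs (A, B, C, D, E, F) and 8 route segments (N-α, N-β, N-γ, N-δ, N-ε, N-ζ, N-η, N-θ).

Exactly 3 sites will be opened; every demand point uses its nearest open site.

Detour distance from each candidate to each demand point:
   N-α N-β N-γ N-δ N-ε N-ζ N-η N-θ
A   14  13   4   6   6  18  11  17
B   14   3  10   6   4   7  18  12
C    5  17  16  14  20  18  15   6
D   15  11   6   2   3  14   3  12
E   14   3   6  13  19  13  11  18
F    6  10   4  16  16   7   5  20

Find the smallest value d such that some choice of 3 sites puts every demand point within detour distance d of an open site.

7

Open {B, C, D}.
  Farthest demand point is N-ζ at detour distance 7 (to B); all others are ≤ 7.
With {B, C, F} the worst case is 7.
With {A, C, F} the worst case is 10.
No size-3 selection achieves below 7.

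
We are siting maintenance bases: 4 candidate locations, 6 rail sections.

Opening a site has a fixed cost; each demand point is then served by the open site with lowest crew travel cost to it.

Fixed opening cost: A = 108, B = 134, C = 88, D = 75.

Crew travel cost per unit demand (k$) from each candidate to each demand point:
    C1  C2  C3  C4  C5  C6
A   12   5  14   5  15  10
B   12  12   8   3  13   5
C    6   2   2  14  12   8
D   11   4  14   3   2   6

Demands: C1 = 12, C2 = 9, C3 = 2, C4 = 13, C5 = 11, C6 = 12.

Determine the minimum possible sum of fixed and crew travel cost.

Open {C, D}: assign each demand point to its cheapest open site.
  C1→C 12×6=72, C2→C 9×2=18, C3→C 2×2=4, C4→D 13×3=39, C5→D 11×2=22, C6→D 12×6=72
  crew travel cost 227, fixed 163 → total 390.
Compare {D}: crew travel cost 329 + fixed 75 = 404.
Compare {A, C, D}: crew travel cost 227 + fixed 271 = 498.
Compare {A, D}: crew travel cost 329 + fixed 183 = 512.
All other subsets cost ≥ 404. Minimum total cost: 390.

390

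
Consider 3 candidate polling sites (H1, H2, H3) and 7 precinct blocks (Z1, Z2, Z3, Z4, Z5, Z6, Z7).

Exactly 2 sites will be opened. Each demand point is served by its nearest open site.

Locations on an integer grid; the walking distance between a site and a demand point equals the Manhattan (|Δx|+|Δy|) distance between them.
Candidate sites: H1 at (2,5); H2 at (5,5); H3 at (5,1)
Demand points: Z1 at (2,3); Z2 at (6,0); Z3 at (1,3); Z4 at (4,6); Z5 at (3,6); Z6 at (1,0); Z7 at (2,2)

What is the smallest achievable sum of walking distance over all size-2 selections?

20

Open {H1, H3}.
  Z1→H1 2, Z2→H3 2, Z3→H1 3, Z4→H1 3, Z5→H1 2, Z6→H3 5, Z7→H1 3  ⇒ total 20.
Compare {H1, H2}: total 24.
Compare {H2, H3}: total 27.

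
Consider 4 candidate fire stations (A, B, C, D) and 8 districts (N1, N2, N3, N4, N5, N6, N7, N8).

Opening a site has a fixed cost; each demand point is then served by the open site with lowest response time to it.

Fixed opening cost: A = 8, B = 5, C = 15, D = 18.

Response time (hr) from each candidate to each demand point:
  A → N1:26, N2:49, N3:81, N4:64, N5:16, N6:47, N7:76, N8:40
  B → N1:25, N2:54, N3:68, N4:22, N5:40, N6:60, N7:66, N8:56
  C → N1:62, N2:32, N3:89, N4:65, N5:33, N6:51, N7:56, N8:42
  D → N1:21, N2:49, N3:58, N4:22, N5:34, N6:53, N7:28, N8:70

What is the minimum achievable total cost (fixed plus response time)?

305

Open {A, C, D}: assign each demand point to its cheapest open site.
  N1→D 21, N2→C 32, N3→D 58, N4→D 22, N5→A 16, N6→A 47, N7→D 28, N8→A 40
  response time 264, fixed 41 → total 305.
Compare {A, D}: response time 281 + fixed 26 = 307.
Compare {A, B, C, D}: response time 264 + fixed 46 = 310.
Compare {A, B, D}: response time 281 + fixed 31 = 312.
All other subsets cost ≥ 307. Minimum total cost: 305.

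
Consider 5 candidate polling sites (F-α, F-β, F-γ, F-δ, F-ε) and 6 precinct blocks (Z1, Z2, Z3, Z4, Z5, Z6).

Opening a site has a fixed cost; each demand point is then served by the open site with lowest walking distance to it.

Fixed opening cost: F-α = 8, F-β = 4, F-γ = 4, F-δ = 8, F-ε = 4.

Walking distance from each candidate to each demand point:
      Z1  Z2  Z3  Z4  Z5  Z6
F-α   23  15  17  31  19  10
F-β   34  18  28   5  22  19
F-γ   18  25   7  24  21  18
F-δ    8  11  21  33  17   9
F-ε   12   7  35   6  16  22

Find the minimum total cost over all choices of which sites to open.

Open {F-γ, F-δ, F-ε}: assign each demand point to its cheapest open site.
  Z1→F-δ 8, Z2→F-ε 7, Z3→F-γ 7, Z4→F-ε 6, Z5→F-ε 16, Z6→F-δ 9
  walking distance 53, fixed 16 → total 69.
Compare {F-β, F-γ, F-δ, F-ε}: walking distance 52 + fixed 20 = 72.
Compare {F-β, F-γ, F-δ}: walking distance 57 + fixed 16 = 73.
Compare {F-γ, F-ε}: walking distance 66 + fixed 8 = 74.
All other subsets cost ≥ 72. Minimum total cost: 69.

69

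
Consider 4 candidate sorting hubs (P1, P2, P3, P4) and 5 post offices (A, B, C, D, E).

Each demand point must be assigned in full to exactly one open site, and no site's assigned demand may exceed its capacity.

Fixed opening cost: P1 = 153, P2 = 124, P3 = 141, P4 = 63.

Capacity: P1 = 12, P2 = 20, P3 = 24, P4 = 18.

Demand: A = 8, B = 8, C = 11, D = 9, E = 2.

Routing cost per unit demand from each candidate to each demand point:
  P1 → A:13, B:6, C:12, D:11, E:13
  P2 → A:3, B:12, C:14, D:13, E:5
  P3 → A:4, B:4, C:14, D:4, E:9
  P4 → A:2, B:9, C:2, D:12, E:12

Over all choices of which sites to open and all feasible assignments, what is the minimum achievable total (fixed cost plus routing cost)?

Open {P2, P3, P4}; cheapest assignment that respects the capacities:
  P2 (cap 20, load 10): A, E — cost 8×3 + 2×5 = 34
  P3 (cap 24, load 17): B, D — cost 8×4 + 9×4 = 68
  P4 (cap 18, load 11): C — cost 11×2 = 22
  Shipping 124, fixed 328 → total 452.
  Any other capacity-feasible assignment to {P2, P3, P4} ships for at least 124.
Compare {P3, P4}: its best feasible assignment gives total 500.
Compare {P1, P3, P4}: its best feasible assignment gives total 513.
Every other set of open sites that can feasibly serve all demand totals ≥ 500 even under its best assignment. Minimum: 452.

452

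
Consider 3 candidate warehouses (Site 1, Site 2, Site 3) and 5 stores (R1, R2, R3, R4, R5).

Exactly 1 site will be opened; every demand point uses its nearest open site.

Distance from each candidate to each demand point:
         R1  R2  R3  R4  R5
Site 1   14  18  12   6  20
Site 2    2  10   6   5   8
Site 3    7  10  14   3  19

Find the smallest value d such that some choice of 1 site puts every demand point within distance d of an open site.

10

Open {Site 2}.
  Farthest demand point is R2 at distance 10 (to Site 2); all others are ≤ 10.
With {Site 3} the worst case is 19.
With {Site 1} the worst case is 20.
No size-1 selection achieves below 10.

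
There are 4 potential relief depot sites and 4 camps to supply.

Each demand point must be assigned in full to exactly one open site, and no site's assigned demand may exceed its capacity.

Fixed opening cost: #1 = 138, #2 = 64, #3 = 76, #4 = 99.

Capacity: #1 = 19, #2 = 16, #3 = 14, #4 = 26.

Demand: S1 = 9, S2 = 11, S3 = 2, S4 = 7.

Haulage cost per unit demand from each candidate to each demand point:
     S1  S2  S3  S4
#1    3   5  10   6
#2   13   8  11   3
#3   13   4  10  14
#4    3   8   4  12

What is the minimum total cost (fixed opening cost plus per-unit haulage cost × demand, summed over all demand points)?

Open {#2, #4}; cheapest assignment that respects the capacities:
  #2 (cap 16, load 7): S4 — cost 7×3 = 21
  #4 (cap 26, load 22): S1, S2, S3 — cost 9×3 + 11×8 + 2×4 = 123
  Shipping 144, fixed 163 → total 307.
  Any other capacity-feasible assignment to {#2, #4} ships for at least 144.
Compare {#3, #4}: its best feasible assignment gives total 338.
Compare {#2, #3, #4}: its best feasible assignment gives total 339.
Every other set of open sites that can feasibly serve all demand totals ≥ 338 even under its best assignment. Minimum: 307.

307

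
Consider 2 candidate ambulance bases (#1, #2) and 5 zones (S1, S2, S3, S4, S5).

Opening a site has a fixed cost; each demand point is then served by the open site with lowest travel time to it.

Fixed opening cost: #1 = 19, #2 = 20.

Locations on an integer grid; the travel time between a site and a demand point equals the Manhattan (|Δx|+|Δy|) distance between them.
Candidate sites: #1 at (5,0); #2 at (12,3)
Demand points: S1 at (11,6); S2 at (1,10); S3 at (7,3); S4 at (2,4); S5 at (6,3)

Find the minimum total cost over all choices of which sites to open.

61

Open {#1}: assign each demand point to its cheapest open site.
  S1→#1 12, S2→#1 14, S3→#1 5, S4→#1 7, S5→#1 4
  travel time 42, fixed 19 → total 61.
Compare {#2}: travel time 44 + fixed 20 = 64.
Compare {#1, #2}: travel time 34 + fixed 39 = 73.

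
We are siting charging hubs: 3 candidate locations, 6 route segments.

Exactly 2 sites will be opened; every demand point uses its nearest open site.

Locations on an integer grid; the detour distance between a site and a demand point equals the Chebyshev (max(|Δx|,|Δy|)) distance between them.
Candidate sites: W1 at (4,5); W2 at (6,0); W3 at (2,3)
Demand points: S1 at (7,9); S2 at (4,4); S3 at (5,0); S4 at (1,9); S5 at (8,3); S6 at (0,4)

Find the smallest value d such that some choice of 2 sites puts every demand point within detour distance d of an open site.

4

Open {W1, W2}.
  Farthest demand point is S1 at detour distance 4 (to W1); all others are ≤ 4.
With {W1, W3} the worst case is 4.
With {W2, W3} the worst case is 6.
No size-2 selection achieves below 4.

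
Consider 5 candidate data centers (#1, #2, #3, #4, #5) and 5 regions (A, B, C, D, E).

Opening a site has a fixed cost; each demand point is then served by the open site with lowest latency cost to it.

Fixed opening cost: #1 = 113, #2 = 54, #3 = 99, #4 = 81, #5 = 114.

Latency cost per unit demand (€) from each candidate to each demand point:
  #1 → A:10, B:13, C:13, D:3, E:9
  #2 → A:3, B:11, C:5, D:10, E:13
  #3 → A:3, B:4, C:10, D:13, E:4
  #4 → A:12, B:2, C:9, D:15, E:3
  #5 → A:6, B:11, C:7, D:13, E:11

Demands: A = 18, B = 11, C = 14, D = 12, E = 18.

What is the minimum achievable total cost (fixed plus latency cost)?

455

Open {#2, #4}: assign each demand point to its cheapest open site.
  A→#2 18×3=54, B→#4 11×2=22, C→#2 14×5=70, D→#2 12×10=120, E→#4 18×3=54
  latency cost 320, fixed 135 → total 455.
Compare {#1, #2, #4}: latency cost 236 + fixed 248 = 484.
Compare {#2, #3}: latency cost 360 + fixed 153 = 513.
Compare {#1, #2, #3}: latency cost 276 + fixed 266 = 542.
All other subsets cost ≥ 484. Minimum total cost: 455.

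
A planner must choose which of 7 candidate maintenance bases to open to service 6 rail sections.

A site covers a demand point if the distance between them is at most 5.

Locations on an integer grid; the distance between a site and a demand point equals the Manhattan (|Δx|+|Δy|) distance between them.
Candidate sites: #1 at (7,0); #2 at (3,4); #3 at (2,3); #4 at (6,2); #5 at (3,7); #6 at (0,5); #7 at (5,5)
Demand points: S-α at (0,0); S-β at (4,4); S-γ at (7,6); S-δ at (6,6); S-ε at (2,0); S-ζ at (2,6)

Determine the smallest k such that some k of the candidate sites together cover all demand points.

2

Coverage sets (demand points within 5 of each site):
  #1: {S-ε}
  #2: {S-β, S-δ, S-ε, S-ζ}
  #3: {S-α, S-β, S-ε, S-ζ}
  #4: {S-β, S-γ, S-δ}
  #5: {S-β, S-γ, S-δ, S-ζ}
  #6: {S-α, S-β, S-ζ}
  #7: {S-β, S-γ, S-δ, S-ζ}
No single site covers all 6 demand points.
But {#3, #4} covers everything, so the minimum is 2.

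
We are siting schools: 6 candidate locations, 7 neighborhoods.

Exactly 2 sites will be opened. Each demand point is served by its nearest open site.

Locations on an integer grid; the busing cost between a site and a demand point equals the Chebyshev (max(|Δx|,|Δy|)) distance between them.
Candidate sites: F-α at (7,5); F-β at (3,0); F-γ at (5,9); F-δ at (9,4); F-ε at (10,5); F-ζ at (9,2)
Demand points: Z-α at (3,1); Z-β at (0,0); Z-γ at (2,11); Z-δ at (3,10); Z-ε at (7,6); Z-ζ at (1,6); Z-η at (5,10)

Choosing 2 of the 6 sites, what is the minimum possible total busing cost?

Open {F-β, F-γ}.
  Z-α→F-β 1, Z-β→F-β 3, Z-γ→F-γ 3, Z-δ→F-γ 2, Z-ε→F-γ 3, Z-ζ→F-γ 4, Z-η→F-γ 1  ⇒ total 17.
Compare {F-α, F-γ}: total 22.
Compare {F-α, F-β}: total 27.
No size-2 selection does better; minimum is 17.

17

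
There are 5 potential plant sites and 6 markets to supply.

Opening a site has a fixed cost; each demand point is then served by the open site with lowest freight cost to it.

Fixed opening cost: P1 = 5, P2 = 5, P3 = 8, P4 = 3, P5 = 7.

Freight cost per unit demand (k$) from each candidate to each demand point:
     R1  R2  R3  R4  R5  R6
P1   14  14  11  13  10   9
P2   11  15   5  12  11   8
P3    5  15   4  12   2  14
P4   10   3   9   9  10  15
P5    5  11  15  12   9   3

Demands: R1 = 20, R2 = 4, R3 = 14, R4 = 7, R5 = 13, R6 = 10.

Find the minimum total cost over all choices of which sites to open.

Open {P3, P4, P5}: assign each demand point to its cheapest open site.
  R1→P3 20×5=100, R2→P4 4×3=12, R3→P3 14×4=56, R4→P4 7×9=63, R5→P3 13×2=26, R6→P5 10×3=30
  freight cost 287, fixed 18 → total 305.
Compare {P1, P3, P4, P5}: freight cost 287 + fixed 23 = 310.
Compare {P2, P3, P4, P5}: freight cost 287 + fixed 23 = 310.
Compare {P1, P2, P3, P4, P5}: freight cost 287 + fixed 28 = 315.
All other subsets cost ≥ 310. Minimum total cost: 305.

305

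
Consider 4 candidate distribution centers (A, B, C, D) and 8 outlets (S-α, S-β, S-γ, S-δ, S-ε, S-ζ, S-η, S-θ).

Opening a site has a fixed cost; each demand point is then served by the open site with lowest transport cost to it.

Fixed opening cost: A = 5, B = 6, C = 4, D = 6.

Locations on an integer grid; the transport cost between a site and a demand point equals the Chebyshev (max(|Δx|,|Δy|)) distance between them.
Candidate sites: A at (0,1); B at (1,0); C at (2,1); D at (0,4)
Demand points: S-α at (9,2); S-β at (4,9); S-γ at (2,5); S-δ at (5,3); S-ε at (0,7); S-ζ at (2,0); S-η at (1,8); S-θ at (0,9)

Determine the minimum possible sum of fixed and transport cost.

40

Open {C, D}: assign each demand point to its cheapest open site.
  S-α→C 7, S-β→D 5, S-γ→D 2, S-δ→C 3, S-ε→D 3, S-ζ→C 1, S-η→D 4, S-θ→D 5
  transport cost 30, fixed 10 → total 40.
Compare {D}: transport cost 37 + fixed 6 = 43.
Compare {B, D}: transport cost 32 + fixed 12 = 44.
Compare {A, C, D}: transport cost 30 + fixed 15 = 45.
All other subsets cost ≥ 43. Minimum total cost: 40.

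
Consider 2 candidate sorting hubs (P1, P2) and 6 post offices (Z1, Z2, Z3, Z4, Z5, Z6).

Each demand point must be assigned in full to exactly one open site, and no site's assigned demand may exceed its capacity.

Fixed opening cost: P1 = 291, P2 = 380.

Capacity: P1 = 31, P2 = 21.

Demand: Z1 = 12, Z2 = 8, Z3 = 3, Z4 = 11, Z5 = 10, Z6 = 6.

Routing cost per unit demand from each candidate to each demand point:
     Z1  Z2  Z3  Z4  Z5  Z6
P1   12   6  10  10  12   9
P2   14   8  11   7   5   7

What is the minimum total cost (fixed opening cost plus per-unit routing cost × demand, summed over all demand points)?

Open {P1, P2}; cheapest assignment that respects the capacities:
  P1 (cap 31, load 29): Z1, Z2, Z3, Z6 — cost 12×12 + 8×6 + 3×10 + 6×9 = 276
  P2 (cap 21, load 21): Z4, Z5 — cost 11×7 + 10×5 = 127
  Shipping 403, fixed 671 → total 1074.
  Any other capacity-feasible assignment to {P1, P2} ships for at least 403.
Total demand is 50 and no other set of sites has combined capacity ≥ 50, so {P1, P2} is the only feasible choice of open sites. Minimum: 1074.

1074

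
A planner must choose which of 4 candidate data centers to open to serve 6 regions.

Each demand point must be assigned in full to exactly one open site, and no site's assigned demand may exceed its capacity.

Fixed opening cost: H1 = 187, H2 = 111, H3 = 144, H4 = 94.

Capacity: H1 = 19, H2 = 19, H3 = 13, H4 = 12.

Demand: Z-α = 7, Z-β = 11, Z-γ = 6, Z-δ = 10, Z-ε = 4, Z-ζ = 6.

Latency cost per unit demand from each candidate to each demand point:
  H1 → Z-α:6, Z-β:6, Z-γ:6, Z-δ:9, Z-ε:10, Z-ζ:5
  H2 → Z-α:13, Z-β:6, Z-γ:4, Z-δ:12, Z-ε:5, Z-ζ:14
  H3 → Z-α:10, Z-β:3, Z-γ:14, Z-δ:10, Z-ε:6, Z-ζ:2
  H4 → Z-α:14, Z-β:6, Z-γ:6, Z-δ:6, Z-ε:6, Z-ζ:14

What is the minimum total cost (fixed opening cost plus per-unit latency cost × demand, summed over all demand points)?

646

Open {H1, H2, H4}; cheapest assignment that respects the capacities:
  H1 (cap 19, load 19): Z-α, Z-γ, Z-ζ — cost 7×6 + 6×6 + 6×5 = 108
  H2 (cap 19, load 15): Z-β, Z-ε — cost 11×6 + 4×5 = 86
  H4 (cap 12, load 10): Z-δ — cost 10×6 = 60
  Shipping 254, fixed 392 → total 646.
  Any other capacity-feasible assignment to {H1, H2, H4} ships for at least 254.
Compare {H1, H2, H3}: its best feasible assignment gives total 700.
Compare {H1, H2, H3, H4}: its best feasible assignment gives total 745.
Every other set of open sites that can feasibly serve all demand totals ≥ 700 even under its best assignment. Minimum: 646.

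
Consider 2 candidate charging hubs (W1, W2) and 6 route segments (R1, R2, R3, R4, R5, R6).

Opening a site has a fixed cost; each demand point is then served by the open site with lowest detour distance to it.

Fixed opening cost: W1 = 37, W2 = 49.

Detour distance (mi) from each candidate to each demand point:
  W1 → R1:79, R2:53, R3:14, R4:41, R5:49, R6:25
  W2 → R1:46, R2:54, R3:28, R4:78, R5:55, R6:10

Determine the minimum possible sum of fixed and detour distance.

298

Open {W1}: assign each demand point to its cheapest open site.
  R1→W1 79, R2→W1 53, R3→W1 14, R4→W1 41, R5→W1 49, R6→W1 25
  detour distance 261, fixed 37 → total 298.
Compare {W1, W2}: detour distance 213 + fixed 86 = 299.
Compare {W2}: detour distance 271 + fixed 49 = 320.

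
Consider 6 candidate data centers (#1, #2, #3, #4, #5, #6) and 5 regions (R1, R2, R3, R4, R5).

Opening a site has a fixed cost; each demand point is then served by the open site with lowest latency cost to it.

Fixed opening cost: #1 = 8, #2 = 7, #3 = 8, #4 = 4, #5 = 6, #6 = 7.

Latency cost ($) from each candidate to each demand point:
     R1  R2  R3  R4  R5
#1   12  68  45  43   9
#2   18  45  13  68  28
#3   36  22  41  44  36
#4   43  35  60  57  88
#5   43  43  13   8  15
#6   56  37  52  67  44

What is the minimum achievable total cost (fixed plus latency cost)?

Open {#1, #3, #5}: assign each demand point to its cheapest open site.
  R1→#1 12, R2→#3 22, R3→#5 13, R4→#5 8, R5→#1 9
  latency cost 64, fixed 22 → total 86.
Compare {#1, #3, #4, #5}: latency cost 64 + fixed 26 = 90.
Compare {#1, #2, #3, #5}: latency cost 64 + fixed 29 = 93.
Compare {#1, #3, #5, #6}: latency cost 64 + fixed 29 = 93.
All other subsets cost ≥ 90. Minimum total cost: 86.

86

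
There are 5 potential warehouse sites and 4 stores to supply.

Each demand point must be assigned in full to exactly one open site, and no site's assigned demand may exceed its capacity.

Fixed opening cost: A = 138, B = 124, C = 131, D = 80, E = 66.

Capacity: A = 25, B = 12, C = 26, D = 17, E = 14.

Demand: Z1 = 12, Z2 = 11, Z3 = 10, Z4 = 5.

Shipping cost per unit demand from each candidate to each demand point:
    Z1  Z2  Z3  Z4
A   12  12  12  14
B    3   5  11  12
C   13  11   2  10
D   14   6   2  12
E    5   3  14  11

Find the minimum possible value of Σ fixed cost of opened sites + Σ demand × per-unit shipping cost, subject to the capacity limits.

419

Open {B, D, E}; cheapest assignment that respects the capacities:
  B (cap 12, load 12): Z1 — cost 12×3 = 36
  D (cap 17, load 15): Z3, Z4 — cost 10×2 + 5×12 = 80
  E (cap 14, load 11): Z2 — cost 11×3 = 33
  Shipping 149, fixed 270 → total 419.
  Any other capacity-feasible assignment to {B, D, E} ships for at least 149.
Compare {C, E}: its best feasible assignment gives total 448.
Compare {B, C, E}: its best feasible assignment gives total 460.
Every other set of open sites that can feasibly serve all demand totals ≥ 448 even under its best assignment. Minimum: 419.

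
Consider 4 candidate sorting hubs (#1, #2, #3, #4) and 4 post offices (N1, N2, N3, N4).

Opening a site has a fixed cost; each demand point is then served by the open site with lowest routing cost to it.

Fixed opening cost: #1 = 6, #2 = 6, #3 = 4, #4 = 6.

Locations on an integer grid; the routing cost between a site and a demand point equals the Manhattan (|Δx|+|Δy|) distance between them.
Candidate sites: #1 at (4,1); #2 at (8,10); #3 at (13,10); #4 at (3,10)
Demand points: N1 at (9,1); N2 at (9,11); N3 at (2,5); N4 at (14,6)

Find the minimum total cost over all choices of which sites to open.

Open {#1, #3}: assign each demand point to its cheapest open site.
  N1→#1 5, N2→#3 5, N3→#1 6, N4→#3 5
  routing cost 21, fixed 10 → total 31.
Compare {#1, #2, #3}: routing cost 18 + fixed 16 = 34.
Compare {#1, #2}: routing cost 23 + fixed 12 = 35.
Compare {#1, #3, #4}: routing cost 21 + fixed 16 = 37.
All other subsets cost ≥ 34. Minimum total cost: 31.

31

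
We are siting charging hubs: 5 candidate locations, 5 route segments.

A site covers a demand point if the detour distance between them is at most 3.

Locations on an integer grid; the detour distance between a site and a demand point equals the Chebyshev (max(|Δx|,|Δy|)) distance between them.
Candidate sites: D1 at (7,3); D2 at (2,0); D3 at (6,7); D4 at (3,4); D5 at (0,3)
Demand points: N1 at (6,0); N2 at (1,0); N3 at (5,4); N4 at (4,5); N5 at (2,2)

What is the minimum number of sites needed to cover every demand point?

Coverage sets (demand points within 3 of each site):
  D1: {N1, N3, N4}
  D2: {N2, N5}
  D3: {N3, N4}
  D4: {N3, N4, N5}
  D5: {N2, N5}
No single site covers all 5 demand points.
But {D1, D2} covers everything, so the minimum is 2.

2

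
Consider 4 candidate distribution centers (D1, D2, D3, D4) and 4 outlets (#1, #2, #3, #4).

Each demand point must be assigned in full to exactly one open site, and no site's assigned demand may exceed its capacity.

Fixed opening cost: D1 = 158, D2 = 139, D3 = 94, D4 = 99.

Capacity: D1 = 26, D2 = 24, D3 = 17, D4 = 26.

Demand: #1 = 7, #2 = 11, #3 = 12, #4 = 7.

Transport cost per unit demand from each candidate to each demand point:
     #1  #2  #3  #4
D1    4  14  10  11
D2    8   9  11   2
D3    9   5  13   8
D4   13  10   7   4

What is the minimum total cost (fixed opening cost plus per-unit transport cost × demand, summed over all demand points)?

Open {D3, D4}; cheapest assignment that respects the capacities:
  D3 (cap 17, load 11): #2 — cost 11×5 = 55
  D4 (cap 26, load 26): #1, #3, #4 — cost 7×13 + 12×7 + 7×4 = 203
  Shipping 258, fixed 193 → total 451.
  Any other capacity-feasible assignment to {D3, D4} ships for at least 258.
Compare {D2, D4}: its best feasible assignment gives total 502.
Compare {D1, D3}: its best feasible assignment gives total 532.
Every other set of open sites that can feasibly serve all demand totals ≥ 502 even under its best assignment. Minimum: 451.

451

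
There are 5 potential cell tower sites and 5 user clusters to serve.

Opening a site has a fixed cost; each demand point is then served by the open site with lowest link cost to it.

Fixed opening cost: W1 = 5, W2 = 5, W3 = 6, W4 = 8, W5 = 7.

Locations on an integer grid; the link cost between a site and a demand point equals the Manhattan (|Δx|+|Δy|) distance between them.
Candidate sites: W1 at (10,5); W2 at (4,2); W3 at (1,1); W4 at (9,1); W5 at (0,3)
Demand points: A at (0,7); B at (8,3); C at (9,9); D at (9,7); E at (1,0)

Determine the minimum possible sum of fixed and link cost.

31

Open {W1, W3}: assign each demand point to its cheapest open site.
  A→W3 7, B→W1 4, C→W1 5, D→W1 3, E→W3 1
  link cost 20, fixed 11 → total 31.
Compare {W1, W5}: link cost 20 + fixed 12 = 32.
Compare {W1, W3, W5}: link cost 17 + fixed 18 = 35.
Compare {W1, W2}: link cost 26 + fixed 10 = 36.
All other subsets cost ≥ 32. Minimum total cost: 31.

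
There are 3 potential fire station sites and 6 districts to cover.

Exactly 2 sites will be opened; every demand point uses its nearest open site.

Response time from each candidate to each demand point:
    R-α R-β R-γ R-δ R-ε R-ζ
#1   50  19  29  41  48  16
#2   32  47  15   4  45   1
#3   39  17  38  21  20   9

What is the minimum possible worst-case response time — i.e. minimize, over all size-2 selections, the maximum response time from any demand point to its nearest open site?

32

Open {#2, #3}.
  Farthest demand point is R-α at response time 32 (to #2); all others are ≤ 32.
With {#1, #3} the worst case is 39.
With {#1, #2} the worst case is 45.
No size-2 selection achieves below 32.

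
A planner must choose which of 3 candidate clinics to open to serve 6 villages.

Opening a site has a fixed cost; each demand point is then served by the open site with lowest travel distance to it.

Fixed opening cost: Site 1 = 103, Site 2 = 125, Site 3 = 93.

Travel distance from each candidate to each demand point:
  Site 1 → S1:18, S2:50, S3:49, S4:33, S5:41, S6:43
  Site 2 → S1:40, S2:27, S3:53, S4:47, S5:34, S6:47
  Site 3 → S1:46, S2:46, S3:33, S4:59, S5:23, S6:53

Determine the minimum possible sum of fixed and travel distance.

337

Open {Site 1}: assign each demand point to its cheapest open site.
  S1→Site 1 18, S2→Site 1 50, S3→Site 1 49, S4→Site 1 33, S5→Site 1 41, S6→Site 1 43
  travel distance 234, fixed 103 → total 337.
Compare {Site 3}: travel distance 260 + fixed 93 = 353.
Compare {Site 2}: travel distance 248 + fixed 125 = 373.
Compare {Site 1, Site 3}: travel distance 196 + fixed 196 = 392.
All other subsets cost ≥ 353. Minimum total cost: 337.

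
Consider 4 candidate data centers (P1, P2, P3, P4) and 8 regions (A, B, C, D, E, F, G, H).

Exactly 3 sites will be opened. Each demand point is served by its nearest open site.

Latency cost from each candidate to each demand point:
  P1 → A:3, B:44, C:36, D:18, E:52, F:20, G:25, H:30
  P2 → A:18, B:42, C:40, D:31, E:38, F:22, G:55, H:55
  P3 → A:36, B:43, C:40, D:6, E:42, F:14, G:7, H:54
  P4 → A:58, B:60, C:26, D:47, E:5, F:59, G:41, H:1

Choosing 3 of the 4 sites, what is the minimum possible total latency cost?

Open {P1, P3, P4}.
  A→P1 3, B→P3 43, C→P4 26, D→P3 6, E→P4 5, F→P3 14, G→P3 7, H→P4 1  ⇒ total 105.
Compare {P2, P3, P4}: total 119.
Compare {P1, P2, P4}: total 140.
No size-3 selection does better; minimum is 105.

105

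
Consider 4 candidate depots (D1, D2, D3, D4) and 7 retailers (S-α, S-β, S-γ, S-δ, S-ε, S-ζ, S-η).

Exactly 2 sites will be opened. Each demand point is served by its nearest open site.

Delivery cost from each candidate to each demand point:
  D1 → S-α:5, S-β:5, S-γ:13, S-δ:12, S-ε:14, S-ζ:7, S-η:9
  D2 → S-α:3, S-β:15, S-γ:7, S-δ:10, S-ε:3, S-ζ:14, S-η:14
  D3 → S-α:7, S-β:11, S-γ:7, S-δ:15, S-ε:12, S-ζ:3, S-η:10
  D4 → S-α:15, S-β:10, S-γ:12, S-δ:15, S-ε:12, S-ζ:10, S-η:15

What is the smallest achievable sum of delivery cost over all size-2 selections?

Open {D1, D2}.
  S-α→D2 3, S-β→D1 5, S-γ→D2 7, S-δ→D2 10, S-ε→D2 3, S-ζ→D1 7, S-η→D1 9  ⇒ total 44.
Compare {D2, D3}: total 47.
Compare {D1, D3}: total 53.
No size-2 selection does better; minimum is 44.

44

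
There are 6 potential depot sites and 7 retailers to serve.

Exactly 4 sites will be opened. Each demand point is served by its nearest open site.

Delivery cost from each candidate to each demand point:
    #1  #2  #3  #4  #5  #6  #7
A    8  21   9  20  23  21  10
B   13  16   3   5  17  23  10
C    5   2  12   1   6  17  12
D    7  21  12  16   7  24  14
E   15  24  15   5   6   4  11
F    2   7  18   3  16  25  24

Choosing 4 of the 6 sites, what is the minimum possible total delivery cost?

28

Open {B, C, E, F}.
  #1→F 2, #2→C 2, #3→B 3, #4→C 1, #5→C 6, #6→E 4, #7→B 10  ⇒ total 28.
Compare {A, B, C, E}: total 31.
Compare {B, C, D, E}: total 31.
No size-4 selection does better; minimum is 28.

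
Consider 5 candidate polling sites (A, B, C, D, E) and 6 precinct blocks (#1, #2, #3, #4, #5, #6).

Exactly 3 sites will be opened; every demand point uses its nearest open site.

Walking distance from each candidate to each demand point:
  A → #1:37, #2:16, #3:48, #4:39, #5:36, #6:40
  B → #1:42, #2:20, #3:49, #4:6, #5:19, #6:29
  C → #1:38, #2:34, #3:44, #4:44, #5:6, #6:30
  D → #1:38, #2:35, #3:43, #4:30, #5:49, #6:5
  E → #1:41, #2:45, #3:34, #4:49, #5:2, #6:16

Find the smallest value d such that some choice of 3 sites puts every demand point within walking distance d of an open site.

37

Open {A, B, E}.
  Farthest demand point is #1 at walking distance 37 (to A); all others are ≤ 37.
With {A, D, E} the worst case is 37.
With {B, C, E} the worst case is 38.
No size-3 selection achieves below 37.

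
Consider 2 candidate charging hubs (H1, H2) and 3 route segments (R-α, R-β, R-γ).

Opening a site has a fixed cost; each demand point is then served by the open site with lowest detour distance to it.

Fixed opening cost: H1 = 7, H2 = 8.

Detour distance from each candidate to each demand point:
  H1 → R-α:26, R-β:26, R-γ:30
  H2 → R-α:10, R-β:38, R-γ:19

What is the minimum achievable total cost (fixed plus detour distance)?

Open {H1, H2}: assign each demand point to its cheapest open site.
  R-α→H2 10, R-β→H1 26, R-γ→H2 19
  detour distance 55, fixed 15 → total 70.
Compare {H2}: detour distance 67 + fixed 8 = 75.
Compare {H1}: detour distance 82 + fixed 7 = 89.

70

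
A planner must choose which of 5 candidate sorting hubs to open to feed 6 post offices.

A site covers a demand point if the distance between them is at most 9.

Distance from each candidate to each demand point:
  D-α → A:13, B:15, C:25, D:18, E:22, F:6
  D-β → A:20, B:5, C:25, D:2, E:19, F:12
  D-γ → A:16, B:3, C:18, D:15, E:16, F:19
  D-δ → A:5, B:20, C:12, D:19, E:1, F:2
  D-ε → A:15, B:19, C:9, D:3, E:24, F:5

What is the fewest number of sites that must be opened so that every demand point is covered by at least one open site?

3

Coverage sets (demand points within 9 of each site):
  D-α: {F}
  D-β: {B, D}
  D-γ: {B}
  D-δ: {A, E, F}
  D-ε: {C, D, F}
No 2 sites suffice: every size-2 union leaves at least one demand point uncovered.
But {D-β, D-δ, D-ε} covers everything, so the minimum is 3.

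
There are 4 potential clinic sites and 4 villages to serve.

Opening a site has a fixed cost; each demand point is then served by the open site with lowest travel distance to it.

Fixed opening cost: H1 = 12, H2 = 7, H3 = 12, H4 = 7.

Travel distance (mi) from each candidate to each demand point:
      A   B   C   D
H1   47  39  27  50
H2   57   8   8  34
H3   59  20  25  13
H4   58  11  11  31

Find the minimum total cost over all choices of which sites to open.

Open {H2, H3}: assign each demand point to its cheapest open site.
  A→H2 57, B→H2 8, C→H2 8, D→H3 13
  travel distance 86, fixed 19 → total 105.
Compare {H1, H2, H3}: travel distance 76 + fixed 31 = 107.
Compare {H3, H4}: travel distance 93 + fixed 19 = 112.
Compare {H2, H3, H4}: travel distance 86 + fixed 26 = 112.
All other subsets cost ≥ 107. Minimum total cost: 105.

105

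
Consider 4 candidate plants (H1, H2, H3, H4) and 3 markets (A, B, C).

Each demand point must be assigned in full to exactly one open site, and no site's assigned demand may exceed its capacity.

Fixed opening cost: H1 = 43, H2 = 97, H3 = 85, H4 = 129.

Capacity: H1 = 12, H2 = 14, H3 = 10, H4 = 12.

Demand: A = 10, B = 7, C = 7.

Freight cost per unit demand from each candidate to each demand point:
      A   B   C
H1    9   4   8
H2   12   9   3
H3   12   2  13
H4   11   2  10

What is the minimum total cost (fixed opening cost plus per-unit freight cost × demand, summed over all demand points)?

314

Open {H1, H2}; cheapest assignment that respects the capacities:
  H1 (cap 12, load 10): A — cost 10×9 = 90
  H2 (cap 14, load 14): B, C — cost 7×9 + 7×3 = 84
  Shipping 174, fixed 140 → total 314.
  Any other capacity-feasible assignment to {H1, H2} ships for at least 174.
Compare {H1, H2, H3}: its best feasible assignment gives total 350.
Compare {H2, H3}: its best feasible assignment gives total 386.
Every other set of open sites that can feasibly serve all demand totals ≥ 350 even under its best assignment. Minimum: 314.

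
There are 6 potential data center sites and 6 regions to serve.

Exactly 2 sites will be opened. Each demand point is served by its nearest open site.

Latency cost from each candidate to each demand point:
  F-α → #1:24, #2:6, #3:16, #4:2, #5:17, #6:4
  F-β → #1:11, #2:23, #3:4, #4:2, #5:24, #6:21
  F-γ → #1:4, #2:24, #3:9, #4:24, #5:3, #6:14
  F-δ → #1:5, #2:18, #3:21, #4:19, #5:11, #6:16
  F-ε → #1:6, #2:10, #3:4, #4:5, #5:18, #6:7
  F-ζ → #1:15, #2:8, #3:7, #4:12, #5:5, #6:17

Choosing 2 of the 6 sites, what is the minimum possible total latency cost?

28

Open {F-α, F-γ}.
  #1→F-γ 4, #2→F-α 6, #3→F-γ 9, #4→F-α 2, #5→F-γ 3, #6→F-α 4  ⇒ total 28.
Compare {F-γ, F-ε}: total 33.
Compare {F-ε, F-ζ}: total 35.
No size-2 selection does better; minimum is 28.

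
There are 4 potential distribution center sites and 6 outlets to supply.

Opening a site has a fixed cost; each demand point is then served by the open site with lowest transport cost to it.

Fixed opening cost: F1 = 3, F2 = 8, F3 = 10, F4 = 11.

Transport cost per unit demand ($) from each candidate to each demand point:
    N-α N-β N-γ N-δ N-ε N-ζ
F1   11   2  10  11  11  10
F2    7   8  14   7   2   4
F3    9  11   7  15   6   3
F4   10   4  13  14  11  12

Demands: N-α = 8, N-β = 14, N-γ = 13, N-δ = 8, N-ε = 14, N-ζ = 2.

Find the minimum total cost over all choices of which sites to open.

286

Open {F1, F2, F3}: assign each demand point to its cheapest open site.
  N-α→F2 8×7=56, N-β→F1 14×2=28, N-γ→F3 13×7=91, N-δ→F2 8×7=56, N-ε→F2 14×2=28, N-ζ→F3 2×3=6
  transport cost 265, fixed 21 → total 286.
Compare {F1, F2, F3, F4}: transport cost 265 + fixed 32 = 297.
Compare {F1, F2}: transport cost 306 + fixed 11 = 317.
Compare {F2, F3, F4}: transport cost 293 + fixed 29 = 322.
All other subsets cost ≥ 297. Minimum total cost: 286.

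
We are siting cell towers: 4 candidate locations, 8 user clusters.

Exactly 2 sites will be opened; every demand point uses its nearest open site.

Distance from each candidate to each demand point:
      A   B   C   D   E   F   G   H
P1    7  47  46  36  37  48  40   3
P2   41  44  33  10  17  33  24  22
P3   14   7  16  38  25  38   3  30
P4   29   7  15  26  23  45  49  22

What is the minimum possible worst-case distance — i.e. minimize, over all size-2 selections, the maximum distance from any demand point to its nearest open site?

33

Open {P2, P3}.
  Farthest demand point is F at distance 33 (to P2); all others are ≤ 33.
With {P2, P4} the worst case is 33.
With {P1, P3} the worst case is 38.
No size-2 selection achieves below 33.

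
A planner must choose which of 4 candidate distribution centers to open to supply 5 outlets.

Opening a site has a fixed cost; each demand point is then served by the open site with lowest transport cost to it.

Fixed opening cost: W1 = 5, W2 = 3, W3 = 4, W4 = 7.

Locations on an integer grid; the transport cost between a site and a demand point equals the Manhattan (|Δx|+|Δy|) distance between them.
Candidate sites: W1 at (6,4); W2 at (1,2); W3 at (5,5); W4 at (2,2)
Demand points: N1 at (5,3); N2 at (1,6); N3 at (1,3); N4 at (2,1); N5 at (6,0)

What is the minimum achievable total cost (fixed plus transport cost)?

21

Open {W1, W2}: assign each demand point to its cheapest open site.
  N1→W1 2, N2→W2 4, N3→W2 1, N4→W2 2, N5→W1 4
  transport cost 13, fixed 8 → total 21.
Compare {W2}: transport cost 19 + fixed 3 = 22.
Compare {W2, W3}: transport cost 15 + fixed 7 = 22.
Compare {W4}: transport cost 18 + fixed 7 = 25.
All other subsets cost ≥ 22. Minimum total cost: 21.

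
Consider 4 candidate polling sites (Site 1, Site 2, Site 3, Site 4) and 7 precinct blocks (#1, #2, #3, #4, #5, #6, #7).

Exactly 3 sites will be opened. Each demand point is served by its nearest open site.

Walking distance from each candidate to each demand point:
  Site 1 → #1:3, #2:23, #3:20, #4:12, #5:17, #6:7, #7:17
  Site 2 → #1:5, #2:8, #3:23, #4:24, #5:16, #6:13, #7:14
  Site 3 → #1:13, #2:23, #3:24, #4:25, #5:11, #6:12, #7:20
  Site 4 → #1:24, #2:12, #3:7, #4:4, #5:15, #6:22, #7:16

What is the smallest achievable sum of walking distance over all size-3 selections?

Open {Site 1, Site 2, Site 4}.
  #1→Site 1 3, #2→Site 2 8, #3→Site 4 7, #4→Site 4 4, #5→Site 4 15, #6→Site 1 7, #7→Site 2 14  ⇒ total 58.
Compare {Site 1, Site 3, Site 4}: total 60.
Compare {Site 2, Site 3, Site 4}: total 61.
No size-3 selection does better; minimum is 58.

58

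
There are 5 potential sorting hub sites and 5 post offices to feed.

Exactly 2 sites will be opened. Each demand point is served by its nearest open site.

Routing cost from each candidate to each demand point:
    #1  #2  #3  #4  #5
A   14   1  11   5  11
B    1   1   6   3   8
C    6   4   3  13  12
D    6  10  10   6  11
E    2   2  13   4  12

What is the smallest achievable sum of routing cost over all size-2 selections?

16

Open {B, C}.
  #1→B 1, #2→B 1, #3→C 3, #4→B 3, #5→B 8  ⇒ total 16.
Compare {A, B}: total 19.
Compare {B, D}: total 19.
No size-2 selection does better; minimum is 16.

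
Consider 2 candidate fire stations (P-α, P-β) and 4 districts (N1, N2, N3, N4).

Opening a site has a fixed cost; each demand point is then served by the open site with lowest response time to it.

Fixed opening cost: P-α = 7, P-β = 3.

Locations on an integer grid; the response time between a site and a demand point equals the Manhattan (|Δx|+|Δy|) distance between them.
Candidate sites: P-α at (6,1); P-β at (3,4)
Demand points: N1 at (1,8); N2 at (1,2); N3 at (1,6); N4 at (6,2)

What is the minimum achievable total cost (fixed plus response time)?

Open {P-β}: assign each demand point to its cheapest open site.
  N1→P-β 6, N2→P-β 4, N3→P-β 4, N4→P-β 5
  response time 19, fixed 3 → total 22.
Compare {P-α, P-β}: response time 15 + fixed 10 = 25.
Compare {P-α}: response time 29 + fixed 7 = 36.

22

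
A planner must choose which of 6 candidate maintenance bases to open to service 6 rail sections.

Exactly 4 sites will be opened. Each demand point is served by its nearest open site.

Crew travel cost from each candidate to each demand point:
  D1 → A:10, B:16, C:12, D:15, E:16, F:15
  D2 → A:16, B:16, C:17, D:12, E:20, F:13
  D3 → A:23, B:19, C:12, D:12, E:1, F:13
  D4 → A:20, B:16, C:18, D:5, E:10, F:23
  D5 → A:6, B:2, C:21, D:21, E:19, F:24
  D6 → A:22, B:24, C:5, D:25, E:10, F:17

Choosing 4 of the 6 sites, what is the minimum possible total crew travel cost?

32

Open {D3, D4, D5, D6}.
  A→D5 6, B→D5 2, C→D6 5, D→D4 5, E→D3 1, F→D3 13  ⇒ total 32.
Compare {D1, D3, D4, D5}: total 39.
Compare {D1, D3, D5, D6}: total 39.
No size-4 selection does better; minimum is 32.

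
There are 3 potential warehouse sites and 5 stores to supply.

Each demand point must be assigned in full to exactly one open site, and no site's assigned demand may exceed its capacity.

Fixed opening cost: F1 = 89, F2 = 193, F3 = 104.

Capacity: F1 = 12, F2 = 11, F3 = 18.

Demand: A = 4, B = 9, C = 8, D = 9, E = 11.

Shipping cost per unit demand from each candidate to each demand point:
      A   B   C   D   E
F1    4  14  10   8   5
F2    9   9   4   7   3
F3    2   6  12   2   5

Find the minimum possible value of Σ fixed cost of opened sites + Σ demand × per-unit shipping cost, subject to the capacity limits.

Open {F1, F2, F3}; cheapest assignment that respects the capacities:
  F1 (cap 12, load 12): A, C — cost 4×4 + 8×10 = 96
  F2 (cap 11, load 11): E — cost 11×3 = 33
  F3 (cap 18, load 18): B, D — cost 9×6 + 9×2 = 72
  Shipping 201, fixed 386 → total 587.
  Any other capacity-feasible assignment to {F1, F2, F3} ships for at least 201.
Total demand is 41 and no other set of sites has combined capacity ≥ 41, so {F1, F2, F3} is the only feasible choice of open sites. Minimum: 587.

587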